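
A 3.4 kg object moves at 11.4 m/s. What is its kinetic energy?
KE = ½mv² = ½×3.4×11.4² = 220.932 J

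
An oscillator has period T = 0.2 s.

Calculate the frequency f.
f = 1/T = 1/0.2 = 5 Hz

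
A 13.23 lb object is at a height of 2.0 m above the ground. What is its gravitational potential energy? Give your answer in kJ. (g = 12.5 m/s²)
PE = mgh = 6.001 kg × 12.5 m/s² × 2 m = 150 J = 0.15 kJ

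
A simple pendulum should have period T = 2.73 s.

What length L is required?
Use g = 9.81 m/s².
T = 2π√(L/g) → L = g(T/2π)² = 9.81×(2.73/2π)² = 1.852 m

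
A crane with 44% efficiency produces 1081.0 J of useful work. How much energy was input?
W_in = W_out/η = 1081.0/0.44 = 2456.8 J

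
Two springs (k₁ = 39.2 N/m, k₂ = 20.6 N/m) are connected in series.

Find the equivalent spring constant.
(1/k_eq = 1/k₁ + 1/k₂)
1/k_eq = 1/39.2 + 1/20.6 = 0.074054; k_eq = 13.5 N/m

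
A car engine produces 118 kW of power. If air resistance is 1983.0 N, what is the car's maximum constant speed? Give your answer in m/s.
P = Fv → v = P/F = 118000 W / 1983 N = 59.51 m/s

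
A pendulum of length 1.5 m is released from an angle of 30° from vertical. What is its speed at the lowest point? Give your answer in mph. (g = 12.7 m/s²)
h = L(1 − cosθ) = 1.5×(1 − cos30°) = 0.201 m
v = √(2gh) = √(2×12.7×0.201) = 2.259 m/s = 5.054 mph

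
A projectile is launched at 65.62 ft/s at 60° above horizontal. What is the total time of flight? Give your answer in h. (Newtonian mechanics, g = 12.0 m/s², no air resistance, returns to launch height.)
T = 2v₀sin(θ)/g (with unit conversion) = 0.0008019 h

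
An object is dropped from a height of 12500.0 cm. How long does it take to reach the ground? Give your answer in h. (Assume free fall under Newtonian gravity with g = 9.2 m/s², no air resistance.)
t = √(2h/g) (with unit conversion) = 0.001448 h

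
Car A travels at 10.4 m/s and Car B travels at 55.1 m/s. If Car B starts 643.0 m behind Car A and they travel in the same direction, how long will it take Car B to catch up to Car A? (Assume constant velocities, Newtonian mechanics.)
Relative speed: v_rel = 55.1 - 10.4 = 44.7 m/s
Time to catch: t = d₀/v_rel = 643.0/44.7 = 14.38 s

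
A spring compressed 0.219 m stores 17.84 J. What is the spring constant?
PE = ½kx² → k = 2PE/x² = 2×17.84/0.219² = 743.9 N/m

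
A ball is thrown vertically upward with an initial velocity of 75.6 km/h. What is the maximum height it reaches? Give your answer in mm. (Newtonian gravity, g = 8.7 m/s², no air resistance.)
h_max = v₀²/(2g) (with unit conversion) = 25340.0 mm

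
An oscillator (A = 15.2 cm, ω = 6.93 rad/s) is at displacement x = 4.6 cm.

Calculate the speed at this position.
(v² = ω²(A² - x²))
v = ω√(A² − x²) = 6.93×√(0.152² − 0.046²) = 1.004 m/s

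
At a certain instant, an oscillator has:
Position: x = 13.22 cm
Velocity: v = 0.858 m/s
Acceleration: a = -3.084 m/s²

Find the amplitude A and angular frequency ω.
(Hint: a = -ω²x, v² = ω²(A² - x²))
a = −ω²x → ω = √(|a|/x) = √(3.084/0.1322) = 4.83 rad/s
v² = ω²(A² − x²) → A = √(x² + v²/ω²) = √(0.1322² + 0.858²/4.83²) = 0.2214 m = 22.14 cm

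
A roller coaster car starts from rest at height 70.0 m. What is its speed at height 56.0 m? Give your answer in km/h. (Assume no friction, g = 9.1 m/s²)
mgh₁ = ½mv₂² + mgh₂ → v₂ = √(2g(h₁−h₂)) = √(2×9.1×(70−56)) = 15.96 m/s = 57.46 km/h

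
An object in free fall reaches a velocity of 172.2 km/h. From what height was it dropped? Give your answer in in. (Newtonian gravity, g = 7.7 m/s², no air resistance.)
h = v²/(2g) (with unit conversion) = 5849.0 in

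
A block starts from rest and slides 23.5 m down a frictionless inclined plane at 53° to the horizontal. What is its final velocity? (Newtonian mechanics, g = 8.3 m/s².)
a = g sin(θ) = 8.3 × sin(53°) = 6.63 m/s²
v = √(2ad) = √(2 × 6.63 × 23.5) = 17.65 m/s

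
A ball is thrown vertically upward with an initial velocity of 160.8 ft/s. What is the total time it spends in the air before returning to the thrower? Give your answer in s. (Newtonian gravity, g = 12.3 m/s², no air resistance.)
t_total = 2v₀/g (with unit conversion) = 7.969 s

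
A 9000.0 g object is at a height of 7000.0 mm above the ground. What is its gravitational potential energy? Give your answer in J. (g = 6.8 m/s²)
PE = mgh = 9 kg × 6.8 m/s² × 7 m = 428.4 J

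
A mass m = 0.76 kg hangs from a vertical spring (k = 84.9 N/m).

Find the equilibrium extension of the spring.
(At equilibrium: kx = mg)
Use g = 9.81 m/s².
x_eq = mg/k = 0.76×9.81/84.9 = 0.08782 m = 8.782 cm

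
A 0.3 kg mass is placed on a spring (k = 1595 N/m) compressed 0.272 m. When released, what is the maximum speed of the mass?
½kx² = ½mv² → v = x√(k/m) = 0.272×√(1595/0.3) = 19.83 m/s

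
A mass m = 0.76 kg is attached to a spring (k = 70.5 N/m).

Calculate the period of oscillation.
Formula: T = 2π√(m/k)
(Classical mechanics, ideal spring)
T = 2π√(m/k) = 2π√(0.76/70.5) = 0.6524 s; f = 1/T = 1.533 Hz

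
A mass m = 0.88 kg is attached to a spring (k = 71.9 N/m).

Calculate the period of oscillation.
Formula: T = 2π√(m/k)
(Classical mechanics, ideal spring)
T = 2π√(m/k) = 2π√(0.88/71.9) = 0.6951 s; f = 1/T = 1.439 Hz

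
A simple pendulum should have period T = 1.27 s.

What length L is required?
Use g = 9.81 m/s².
T = 2π√(L/g) → L = g(T/2π)² = 9.81×(1.27/2π)² = 0.4008 m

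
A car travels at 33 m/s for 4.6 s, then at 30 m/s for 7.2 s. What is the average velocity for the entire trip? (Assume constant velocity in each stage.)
d₁ = v₁t₁ = 33 × 4.6 = 151.8 m
d₂ = v₂t₂ = 30 × 7.2 = 216 m
d_total = 367.8 m, t_total = 11.8 s
v_avg = d_total/t_total = 367.8/11.8 = 31.17 m/s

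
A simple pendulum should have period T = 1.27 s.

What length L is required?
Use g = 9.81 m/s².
T = 2π√(L/g) → L = g(T/2π)² = 9.81×(1.27/2π)² = 0.4008 m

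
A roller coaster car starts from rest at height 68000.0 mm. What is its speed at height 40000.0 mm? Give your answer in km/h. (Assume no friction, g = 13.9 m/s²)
mgh₁ = ½mv₂² + mgh₂ → v₂ = √(2g(h₁−h₂)) = √(2×13.9×(68−40)) = 27.9 m/s = 100.4 km/h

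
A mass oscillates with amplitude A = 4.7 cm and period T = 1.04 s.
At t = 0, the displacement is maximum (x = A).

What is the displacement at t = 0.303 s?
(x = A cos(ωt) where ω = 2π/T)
ω = 2π/T = 2π/1.04 = 6.042 rad/s
x = A cos(ωt) = 4.7×cos(6.042×0.303) = -1.207 cm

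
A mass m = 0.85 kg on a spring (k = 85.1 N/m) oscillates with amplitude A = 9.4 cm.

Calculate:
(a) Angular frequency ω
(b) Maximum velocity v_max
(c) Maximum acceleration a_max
ω = √(k/m) = √(85.1/0.85) = 10.01 rad/s
v_max = ωA = 10.01×0.094 = 0.9406 m/s
a_max = ω²A = 10.01²×0.094 = 9.411 m/s²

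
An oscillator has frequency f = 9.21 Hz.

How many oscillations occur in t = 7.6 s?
n = f×t = 9.21×7.6 = 70 oscillations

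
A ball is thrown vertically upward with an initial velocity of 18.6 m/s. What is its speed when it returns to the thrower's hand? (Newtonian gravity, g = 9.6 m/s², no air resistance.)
By conservation of energy, the ball returns at the same speed = 18.6 m/s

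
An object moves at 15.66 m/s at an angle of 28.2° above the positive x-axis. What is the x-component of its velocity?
vₓ = v cos(θ) = 15.66 × cos(28.2°) = 13.8 m/s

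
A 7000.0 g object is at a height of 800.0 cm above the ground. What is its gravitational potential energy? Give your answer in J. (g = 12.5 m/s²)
PE = mgh = 7 kg × 12.5 m/s² × 8 m = 700 J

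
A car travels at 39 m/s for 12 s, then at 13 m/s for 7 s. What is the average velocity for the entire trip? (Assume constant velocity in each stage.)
d₁ = v₁t₁ = 39 × 12 = 468 m
d₂ = v₂t₂ = 13 × 7 = 91 m
d_total = 559 m, t_total = 19 s
v_avg = d_total/t_total = 559/19 = 29.42 m/s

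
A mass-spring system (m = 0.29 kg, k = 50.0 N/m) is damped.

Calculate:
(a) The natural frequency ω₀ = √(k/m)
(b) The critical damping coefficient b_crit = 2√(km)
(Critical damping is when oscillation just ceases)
ω₀ = √(k/m) = √(50.0/0.29) = 13.13 rad/s
b_crit = 2√(km) = 2√(50.0×0.29) = 7.616 kg/s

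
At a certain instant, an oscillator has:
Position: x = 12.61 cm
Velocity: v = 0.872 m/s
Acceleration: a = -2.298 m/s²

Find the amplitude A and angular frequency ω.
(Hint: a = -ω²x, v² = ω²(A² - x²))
a = −ω²x → ω = √(|a|/x) = √(2.298/0.1261) = 4.269 rad/s
v² = ω²(A² − x²) → A = √(x² + v²/ω²) = √(0.1261² + 0.872²/4.269²) = 0.2401 m = 24.01 cm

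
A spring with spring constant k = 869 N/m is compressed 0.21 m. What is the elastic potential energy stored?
PE = ½kx² = ½×869×0.21² = 19.16 J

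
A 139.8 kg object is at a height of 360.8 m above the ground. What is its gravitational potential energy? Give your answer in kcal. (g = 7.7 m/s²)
PE = mgh = 139.8 kg × 7.7 m/s² × 360.8 m = 3.884e+05 J = 92.83 kcal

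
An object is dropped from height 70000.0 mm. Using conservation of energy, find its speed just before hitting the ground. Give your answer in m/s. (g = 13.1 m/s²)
mgh = ½mv² → v = √(2gh) = √(2×13.1×70) = 42.83 m/s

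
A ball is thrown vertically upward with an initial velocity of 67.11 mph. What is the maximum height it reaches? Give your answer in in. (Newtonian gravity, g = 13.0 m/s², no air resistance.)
h_max = v₀²/(2g) (with unit conversion) = 1363.0 in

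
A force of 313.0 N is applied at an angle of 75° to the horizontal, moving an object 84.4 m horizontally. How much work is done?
W = Fd cosθ = 313.0×84.4×cos(75°) = 6837.3 J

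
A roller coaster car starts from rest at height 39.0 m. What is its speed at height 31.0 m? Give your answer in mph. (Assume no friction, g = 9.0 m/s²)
mgh₁ = ½mv₂² + mgh₂ → v₂ = √(2g(h₁−h₂)) = √(2×9.0×(39−31)) = 12 m/s = 26.84 mph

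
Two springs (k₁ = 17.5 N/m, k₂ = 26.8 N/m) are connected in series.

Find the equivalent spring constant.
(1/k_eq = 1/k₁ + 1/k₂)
1/k_eq = 1/17.5 + 1/26.8 = 0.094456; k_eq = 10.59 N/m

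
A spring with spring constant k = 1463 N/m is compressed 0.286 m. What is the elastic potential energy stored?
PE = ½kx² = ½×1463×0.286² = 59.83 J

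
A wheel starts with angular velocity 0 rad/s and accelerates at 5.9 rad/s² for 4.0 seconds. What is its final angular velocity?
ω = ω₀ + αt = 0 + 5.9 × 4.0 = 23.6 rad/s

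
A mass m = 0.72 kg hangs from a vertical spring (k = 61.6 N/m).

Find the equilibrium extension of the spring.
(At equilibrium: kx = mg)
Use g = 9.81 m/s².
x_eq = mg/k = 0.72×9.81/61.6 = 0.1147 m = 11.47 cm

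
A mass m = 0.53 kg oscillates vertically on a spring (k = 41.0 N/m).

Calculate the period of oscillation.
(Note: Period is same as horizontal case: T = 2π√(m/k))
T = 2π√(m/k) = 2π√(0.53/41.0) = 0.7144 s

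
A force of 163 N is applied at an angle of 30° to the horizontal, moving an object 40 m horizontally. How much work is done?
W = Fd cosθ = 163×40×cos(30°) = 5646.5 J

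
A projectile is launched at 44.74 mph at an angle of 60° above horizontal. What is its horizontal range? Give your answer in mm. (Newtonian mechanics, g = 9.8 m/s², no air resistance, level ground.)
R = v₀² sin(2θ) / g (with unit conversion) = 35350.0 mm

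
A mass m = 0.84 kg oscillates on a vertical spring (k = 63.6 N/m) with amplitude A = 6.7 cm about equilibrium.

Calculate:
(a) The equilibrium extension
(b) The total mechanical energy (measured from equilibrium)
x_eq = mg/k = 0.84×9.81/63.6 = 0.1296 m = 12.96 cm
E = ½kA² = ½×63.6×(0.067)² = 0.1428 J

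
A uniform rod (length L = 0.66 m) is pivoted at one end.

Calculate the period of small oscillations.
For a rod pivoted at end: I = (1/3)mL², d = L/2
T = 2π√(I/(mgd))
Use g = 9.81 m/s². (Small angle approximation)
I/m = (1/3)L² = 0.1452 m²; d = L/2 = 0.33 m
T = 2π√(I/(mgd)) = 2π√(0.1452/(9.81×0.33)) = 1.331 s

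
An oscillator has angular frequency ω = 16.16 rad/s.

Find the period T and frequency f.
T = 2π/ω = 2π/16.16 = 0.3888 s; f = ω/2π = 2.572 Hz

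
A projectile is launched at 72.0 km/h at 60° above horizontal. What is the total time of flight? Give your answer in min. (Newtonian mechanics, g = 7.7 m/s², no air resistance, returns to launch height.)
T = 2v₀sin(θ)/g (with unit conversion) = 0.07498 min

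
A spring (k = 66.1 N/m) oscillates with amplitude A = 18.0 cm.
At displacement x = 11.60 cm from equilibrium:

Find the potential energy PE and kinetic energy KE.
E_total = ½kA² = ½×66.1×(0.18)² = 1.071 J
PE = ½kx² = ½×66.1×(0.116)² = 0.4447 J
KE = E_total − PE = 0.6261 J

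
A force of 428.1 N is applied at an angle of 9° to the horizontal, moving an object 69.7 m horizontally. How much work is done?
W = Fd cosθ = 428.1×69.7×cos(9°) = 29471.0 J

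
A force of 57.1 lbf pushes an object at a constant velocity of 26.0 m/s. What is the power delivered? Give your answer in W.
P = Fv = 254 N × 26 m/s = 6604 W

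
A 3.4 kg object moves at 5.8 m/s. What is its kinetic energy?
KE = ½mv² = ½×3.4×5.8² = 57.188 J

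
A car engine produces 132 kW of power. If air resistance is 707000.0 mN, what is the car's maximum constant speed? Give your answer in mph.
P = Fv → v = P/F = 132000 W / 707 N = 186.7 m/s = 417.6 mph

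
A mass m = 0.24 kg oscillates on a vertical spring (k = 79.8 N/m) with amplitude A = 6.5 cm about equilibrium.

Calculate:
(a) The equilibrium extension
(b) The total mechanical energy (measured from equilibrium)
x_eq = mg/k = 0.24×9.81/79.8 = 0.0295 m = 2.95 cm
E = ½kA² = ½×79.8×(0.065)² = 0.1686 J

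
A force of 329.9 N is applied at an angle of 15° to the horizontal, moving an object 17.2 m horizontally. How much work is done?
W = Fd cosθ = 329.9×17.2×cos(15°) = 5480.9 J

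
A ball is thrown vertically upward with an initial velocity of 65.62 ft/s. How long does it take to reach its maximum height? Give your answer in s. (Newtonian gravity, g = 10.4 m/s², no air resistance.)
t_up = v₀/g (with unit conversion) = 1.923 s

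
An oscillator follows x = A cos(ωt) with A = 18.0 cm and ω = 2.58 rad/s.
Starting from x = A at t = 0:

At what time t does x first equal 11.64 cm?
cos(ωt) = x/A = 11.64/18.0 = 0.6467
ωt = arccos(0.6467) = 0.8676 rad
t = 0.8676/2.58 = 0.3363 s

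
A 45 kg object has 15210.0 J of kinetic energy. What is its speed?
KE = ½mv² → v = √(2KE/m) = √(2×15210.0/45) = 26.0 m/s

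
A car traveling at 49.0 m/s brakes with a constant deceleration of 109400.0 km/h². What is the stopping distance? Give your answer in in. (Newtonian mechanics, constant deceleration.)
d = v₀² / (2a) (with unit conversion) = 5599.0 in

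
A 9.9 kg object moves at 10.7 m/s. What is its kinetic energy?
KE = ½mv² = ½×9.9×10.7² = 566.7255 J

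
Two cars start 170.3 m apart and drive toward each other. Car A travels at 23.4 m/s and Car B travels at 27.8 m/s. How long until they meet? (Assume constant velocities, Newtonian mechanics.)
Combined speed: v_combined = 23.4 + 27.8 = 51.2 m/s
Time to meet: t = d/51.2 = 170.3/51.2 = 3.33 s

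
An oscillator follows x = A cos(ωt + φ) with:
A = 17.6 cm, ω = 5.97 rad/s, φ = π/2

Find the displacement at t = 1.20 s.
x = A cos(ωt + φ) = 17.6×cos(5.97×1.2 + π/2) = -13.57 cm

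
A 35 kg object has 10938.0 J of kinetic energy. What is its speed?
KE = ½mv² → v = √(2KE/m) = √(2×10938.0/35) = 25.0 m/s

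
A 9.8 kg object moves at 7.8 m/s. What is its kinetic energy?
KE = ½mv² = ½×9.8×7.8² = 298.116 J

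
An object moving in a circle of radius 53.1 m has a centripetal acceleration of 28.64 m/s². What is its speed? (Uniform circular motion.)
v = √(a_c × r) = √(28.64 × 53.1) = 39.0 m/s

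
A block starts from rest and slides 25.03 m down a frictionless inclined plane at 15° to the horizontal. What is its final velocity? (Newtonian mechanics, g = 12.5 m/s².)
a = g sin(θ) = 12.5 × sin(15°) = 3.24 m/s²
v = √(2ad) = √(2 × 3.24 × 25.03) = 12.73 m/s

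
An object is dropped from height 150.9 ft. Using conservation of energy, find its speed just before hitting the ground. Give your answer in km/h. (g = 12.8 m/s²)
mgh = ½mv² → v = √(2gh) = √(2×12.8×45.99) = 34.31 m/s = 123.5 km/h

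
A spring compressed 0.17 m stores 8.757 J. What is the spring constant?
PE = ½kx² → k = 2PE/x² = 2×8.757/0.17² = 606.0 N/m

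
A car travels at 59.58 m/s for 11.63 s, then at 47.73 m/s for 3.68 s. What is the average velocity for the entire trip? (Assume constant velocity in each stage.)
d₁ = v₁t₁ = 59.58 × 11.63 = 692.915 m
d₂ = v₂t₂ = 47.73 × 3.68 = 175.646 m
d_total = 868.56 m, t_total = 15.31 s
v_avg = d_total/t_total = 868.56/15.31 = 56.73 m/s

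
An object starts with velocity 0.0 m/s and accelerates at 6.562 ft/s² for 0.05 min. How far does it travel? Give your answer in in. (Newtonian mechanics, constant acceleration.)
d = v₀t + ½at² (with unit conversion) = 354.3 in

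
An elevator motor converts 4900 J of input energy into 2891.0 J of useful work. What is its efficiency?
η = W_out/W_in = 2891.0/4900 = 0.59 = 59.0%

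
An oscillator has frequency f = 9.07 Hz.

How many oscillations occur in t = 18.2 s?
n = f×t = 9.07×18.2 = 165.1 oscillations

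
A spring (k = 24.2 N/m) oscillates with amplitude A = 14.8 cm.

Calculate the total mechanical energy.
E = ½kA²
E = ½kA² = ½×24.2×(0.148)² = 0.265 J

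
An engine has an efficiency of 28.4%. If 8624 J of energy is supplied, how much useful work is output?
W_out = η × W_in = 0.284 × 8624 = 2449.2 J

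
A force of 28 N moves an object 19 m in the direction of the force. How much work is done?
W = Fd = 28×19 = 532.0 J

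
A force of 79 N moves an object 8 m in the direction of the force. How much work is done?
W = Fd = 79×8 = 632.0 J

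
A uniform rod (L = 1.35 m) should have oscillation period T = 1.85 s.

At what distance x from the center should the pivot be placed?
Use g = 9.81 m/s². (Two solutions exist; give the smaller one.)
T = 2π√((L²/12 + x²)/(gx)). Let c = T²g/(4π²) = 0.8505.
x² − cx + L²/12 = 0 → x = (c − √(c² − L²/3))/2 = 0.2551 m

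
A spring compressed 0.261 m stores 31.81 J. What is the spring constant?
PE = ½kx² → k = 2PE/x² = 2×31.81/0.261² = 933.9 N/m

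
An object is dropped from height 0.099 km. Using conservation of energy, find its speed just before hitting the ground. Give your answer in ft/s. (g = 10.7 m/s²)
mgh = ½mv² → v = √(2gh) = √(2×10.7×99) = 46.03 m/s = 151.0 ft/s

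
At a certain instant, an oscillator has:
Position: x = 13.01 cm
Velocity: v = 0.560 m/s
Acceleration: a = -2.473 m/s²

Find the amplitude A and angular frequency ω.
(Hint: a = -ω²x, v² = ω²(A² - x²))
a = −ω²x → ω = √(|a|/x) = √(2.473/0.1301) = 4.36 rad/s
v² = ω²(A² − x²) → A = √(x² + v²/ω²) = √(0.1301² + 0.56²/4.36²) = 0.1828 m = 18.28 cm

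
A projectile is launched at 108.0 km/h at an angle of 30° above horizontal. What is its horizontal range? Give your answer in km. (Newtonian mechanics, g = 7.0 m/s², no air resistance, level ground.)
R = v₀² sin(2θ) / g (with unit conversion) = 0.1113 km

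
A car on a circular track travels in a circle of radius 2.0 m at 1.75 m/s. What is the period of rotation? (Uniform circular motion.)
T = 2πr/v = 2π×2.0/1.75 = 7.18 s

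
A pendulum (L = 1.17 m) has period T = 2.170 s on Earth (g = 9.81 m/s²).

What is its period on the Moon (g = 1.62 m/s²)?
T = 2π√(L/g), so T_moon/T_earth = √(g_earth/g_moon)
T_moon = 2π√(1.17/1.62) = 5.34 s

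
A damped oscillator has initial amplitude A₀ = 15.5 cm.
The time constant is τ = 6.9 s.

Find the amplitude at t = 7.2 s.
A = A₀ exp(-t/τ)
A = A₀ exp(−t/τ) = 15.5×exp(−7.2/6.9) = 5.46 cm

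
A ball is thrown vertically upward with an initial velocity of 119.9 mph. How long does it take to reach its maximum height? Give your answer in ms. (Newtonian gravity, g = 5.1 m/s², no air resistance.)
t_up = v₀/g (with unit conversion) = 10510.0 ms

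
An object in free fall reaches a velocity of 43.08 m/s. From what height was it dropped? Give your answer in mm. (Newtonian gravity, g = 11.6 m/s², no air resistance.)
h = v²/(2g) (with unit conversion) = 80000.0 mm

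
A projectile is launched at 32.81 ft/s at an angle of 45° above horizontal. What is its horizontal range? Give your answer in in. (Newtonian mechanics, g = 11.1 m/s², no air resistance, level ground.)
R = v₀² sin(2θ) / g (with unit conversion) = 354.7 in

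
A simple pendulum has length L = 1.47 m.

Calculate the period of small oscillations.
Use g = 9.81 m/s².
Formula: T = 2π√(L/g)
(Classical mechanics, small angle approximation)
T = 2π√(L/g) = 2π√(1.47/9.81) = 2.432 s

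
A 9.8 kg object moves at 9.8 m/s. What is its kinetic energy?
KE = ½mv² = ½×9.8×9.8² = 470.596 J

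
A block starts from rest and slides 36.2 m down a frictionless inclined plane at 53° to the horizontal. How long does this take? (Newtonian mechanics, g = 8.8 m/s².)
a = g sin(θ) = 8.8 × sin(53°) = 7.03 m/s²
t = √(2d/a) = √(2 × 36.2 / 7.03) = 3.21 s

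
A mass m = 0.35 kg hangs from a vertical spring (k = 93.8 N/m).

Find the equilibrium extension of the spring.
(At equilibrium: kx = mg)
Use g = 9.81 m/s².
x_eq = mg/k = 0.35×9.81/93.8 = 0.0366 m = 3.66 cm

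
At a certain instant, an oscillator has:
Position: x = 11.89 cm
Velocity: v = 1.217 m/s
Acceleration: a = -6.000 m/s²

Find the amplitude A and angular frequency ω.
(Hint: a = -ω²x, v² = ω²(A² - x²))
a = −ω²x → ω = √(|a|/x) = √(6.0/0.1189) = 7.104 rad/s
v² = ω²(A² − x²) → A = √(x² + v²/ω²) = √(0.1189² + 1.217²/7.104²) = 0.2085 m = 20.85 cm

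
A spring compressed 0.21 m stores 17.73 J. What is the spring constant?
PE = ½kx² → k = 2PE/x² = 2×17.73/0.21² = 804.1 N/m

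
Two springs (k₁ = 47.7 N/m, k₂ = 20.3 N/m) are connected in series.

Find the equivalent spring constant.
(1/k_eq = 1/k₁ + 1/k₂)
1/k_eq = 1/47.7 + 1/20.3 = 0.070225; k_eq = 14.24 N/m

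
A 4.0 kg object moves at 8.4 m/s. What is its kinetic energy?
KE = ½mv² = ½×4.0×8.4² = 141.12 J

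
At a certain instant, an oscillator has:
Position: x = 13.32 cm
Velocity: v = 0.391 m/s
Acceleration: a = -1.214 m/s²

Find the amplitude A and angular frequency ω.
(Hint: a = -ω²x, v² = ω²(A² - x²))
a = −ω²x → ω = √(|a|/x) = √(1.214/0.1332) = 3.019 rad/s
v² = ω²(A² − x²) → A = √(x² + v²/ω²) = √(0.1332² + 0.391²/3.019²) = 0.1858 m = 18.58 cm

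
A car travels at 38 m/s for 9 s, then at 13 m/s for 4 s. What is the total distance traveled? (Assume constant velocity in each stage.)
d₁ = v₁t₁ = 38 × 9 = 342 m
d₂ = v₂t₂ = 13 × 4 = 52 m
d_total = 342 + 52 = 394 m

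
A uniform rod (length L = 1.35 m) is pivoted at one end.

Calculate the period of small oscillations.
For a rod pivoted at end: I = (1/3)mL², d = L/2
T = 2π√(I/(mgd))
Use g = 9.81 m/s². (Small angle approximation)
I/m = (1/3)L² = 0.6075 m²; d = L/2 = 0.675 m
T = 2π√(I/(mgd)) = 2π√(0.6075/(9.81×0.675)) = 1.903 s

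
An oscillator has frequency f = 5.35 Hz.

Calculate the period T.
T = 1/f = 1/5.35 = 0.1869 s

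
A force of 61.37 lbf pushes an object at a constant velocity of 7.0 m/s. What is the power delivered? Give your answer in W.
P = Fv = 273 N × 7 m/s = 1911 W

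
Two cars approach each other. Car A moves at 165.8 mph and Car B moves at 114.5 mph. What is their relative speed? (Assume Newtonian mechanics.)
v_rel = v_A + v_B = 165.8 + 114.5 = 280.3 mph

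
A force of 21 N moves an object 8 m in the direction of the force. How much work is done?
W = Fd = 21×8 = 168.0 J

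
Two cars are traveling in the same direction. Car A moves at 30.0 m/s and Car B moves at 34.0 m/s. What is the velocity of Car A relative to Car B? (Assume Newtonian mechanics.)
v_rel = v_A - v_B = 30.0 - 34.0 = -4.0 m/s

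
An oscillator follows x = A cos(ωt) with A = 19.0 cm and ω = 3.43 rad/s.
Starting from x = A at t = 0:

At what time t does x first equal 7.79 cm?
cos(ωt) = x/A = 7.79/19.0 = 0.41
ωt = arccos(0.41) = 1.148 rad
t = 1.148/3.43 = 0.3348 s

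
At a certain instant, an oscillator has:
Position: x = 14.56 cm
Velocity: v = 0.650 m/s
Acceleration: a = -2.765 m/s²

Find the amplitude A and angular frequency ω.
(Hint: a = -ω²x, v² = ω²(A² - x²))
a = −ω²x → ω = √(|a|/x) = √(2.765/0.1456) = 4.358 rad/s
v² = ω²(A² − x²) → A = √(x² + v²/ω²) = √(0.1456² + 0.65²/4.358²) = 0.2084 m = 20.84 cm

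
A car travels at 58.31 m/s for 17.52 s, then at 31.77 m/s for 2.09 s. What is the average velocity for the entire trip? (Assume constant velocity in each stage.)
d₁ = v₁t₁ = 58.31 × 17.52 = 1021.59 m
d₂ = v₂t₂ = 31.77 × 2.09 = 66.3993 m
d_total = 1087.99 m, t_total = 19.61 s
v_avg = d_total/t_total = 1087.99/19.61 = 55.48 m/s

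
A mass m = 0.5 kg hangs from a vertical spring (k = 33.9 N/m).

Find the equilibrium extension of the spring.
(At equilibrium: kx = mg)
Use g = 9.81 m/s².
x_eq = mg/k = 0.5×9.81/33.9 = 0.1447 m = 14.47 cm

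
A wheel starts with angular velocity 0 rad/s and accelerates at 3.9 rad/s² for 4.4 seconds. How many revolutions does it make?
θ = ω₀t + ½αt² = 0×4.4 + ½×3.9×4.4² = 37.75 rad
Revolutions = θ/(2π) = 37.75/(2π) = 6.01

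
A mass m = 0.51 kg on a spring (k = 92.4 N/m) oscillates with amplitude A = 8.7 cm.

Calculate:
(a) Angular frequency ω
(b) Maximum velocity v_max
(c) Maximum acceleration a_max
ω = √(k/m) = √(92.4/0.51) = 13.46 rad/s
v_max = ωA = 13.46×0.087 = 1.171 m/s
a_max = ω²A = 13.46²×0.087 = 15.76 m/s²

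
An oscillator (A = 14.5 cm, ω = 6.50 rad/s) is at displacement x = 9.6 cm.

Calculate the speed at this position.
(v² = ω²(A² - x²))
v = ω√(A² − x²) = 6.5×√(0.145² − 0.096²) = 0.7063 m/s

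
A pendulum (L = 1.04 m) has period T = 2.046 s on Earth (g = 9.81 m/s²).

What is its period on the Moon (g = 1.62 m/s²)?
T = 2π√(L/g), so T_moon/T_earth = √(g_earth/g_moon)
T_moon = 2π√(1.04/1.62) = 5.034 s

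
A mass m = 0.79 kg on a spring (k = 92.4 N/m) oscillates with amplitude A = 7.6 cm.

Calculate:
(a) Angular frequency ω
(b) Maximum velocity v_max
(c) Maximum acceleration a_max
ω = √(k/m) = √(92.4/0.79) = 10.81 rad/s
v_max = ωA = 10.81×0.076 = 0.8219 m/s
a_max = ω²A = 10.81²×0.076 = 8.889 m/s²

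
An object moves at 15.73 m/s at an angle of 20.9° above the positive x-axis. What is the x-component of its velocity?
vₓ = v cos(θ) = 15.73 × cos(20.9°) = 14.7 m/s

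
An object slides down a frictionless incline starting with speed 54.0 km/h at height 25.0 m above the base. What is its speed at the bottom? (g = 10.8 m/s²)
½mv₀² + mgh = ½mv² → v = √(v₀² + 2gh) = √(15² + 2×10.8×25) = 27.66 m/s = 99.57 km/h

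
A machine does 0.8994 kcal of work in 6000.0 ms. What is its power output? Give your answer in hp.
P = W/t = 3763 J / 6 s = 627.2 W = 0.8411 hp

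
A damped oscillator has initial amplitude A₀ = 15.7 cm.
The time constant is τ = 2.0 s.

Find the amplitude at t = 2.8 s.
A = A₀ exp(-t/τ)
A = A₀ exp(−t/τ) = 15.7×exp(−2.8/2.0) = 3.872 cm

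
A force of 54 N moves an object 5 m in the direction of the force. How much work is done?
W = Fd = 54×5 = 270.0 J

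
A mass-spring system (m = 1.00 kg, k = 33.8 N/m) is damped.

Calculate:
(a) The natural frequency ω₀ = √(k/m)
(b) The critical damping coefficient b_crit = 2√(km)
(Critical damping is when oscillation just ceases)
ω₀ = √(k/m) = √(33.8/1.0) = 5.814 rad/s
b_crit = 2√(km) = 2√(33.8×1.0) = 11.63 kg/s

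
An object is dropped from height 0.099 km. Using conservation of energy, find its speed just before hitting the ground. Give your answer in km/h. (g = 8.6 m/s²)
mgh = ½mv² → v = √(2gh) = √(2×8.6×99) = 41.26 m/s = 148.6 km/h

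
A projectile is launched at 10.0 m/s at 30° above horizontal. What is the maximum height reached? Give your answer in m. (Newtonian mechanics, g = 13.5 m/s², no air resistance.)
H = v₀²sin²(θ)/(2g) = 0.9259 m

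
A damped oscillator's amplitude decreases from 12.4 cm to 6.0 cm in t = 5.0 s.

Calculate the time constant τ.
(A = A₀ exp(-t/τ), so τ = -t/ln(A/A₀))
A/A₀ = 6.0/12.4 = 0.4839; ln(A/A₀) = -0.7259
τ = −t/ln(A/A₀) = −5.0/-0.7259 = 6.888 s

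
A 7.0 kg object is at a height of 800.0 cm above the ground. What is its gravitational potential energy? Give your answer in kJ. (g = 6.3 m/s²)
PE = mgh = 7 kg × 6.3 m/s² × 8 m = 352.8 J = 0.3528 kJ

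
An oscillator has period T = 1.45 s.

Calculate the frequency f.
f = 1/T = 1/1.45 = 0.6897 Hz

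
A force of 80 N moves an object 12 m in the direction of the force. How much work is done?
W = Fd = 80×12 = 960.0 J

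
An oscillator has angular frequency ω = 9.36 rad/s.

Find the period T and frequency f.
T = 2π/ω = 2π/9.36 = 0.6713 s; f = ω/2π = 1.49 Hz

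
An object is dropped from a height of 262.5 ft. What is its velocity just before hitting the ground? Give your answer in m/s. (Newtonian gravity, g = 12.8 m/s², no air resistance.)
v = √(2gh) (with unit conversion) = 45.26 m/s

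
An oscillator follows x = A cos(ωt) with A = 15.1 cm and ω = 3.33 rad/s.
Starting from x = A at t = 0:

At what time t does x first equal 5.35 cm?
cos(ωt) = x/A = 5.35/15.1 = 0.3543
ωt = arccos(0.3543) = 1.209 rad
t = 1.209/3.33 = 0.363 s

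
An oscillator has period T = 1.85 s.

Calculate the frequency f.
f = 1/T = 1/1.85 = 0.5405 Hz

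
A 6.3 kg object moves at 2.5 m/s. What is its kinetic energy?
KE = ½mv² = ½×6.3×2.5² = 19.6875 J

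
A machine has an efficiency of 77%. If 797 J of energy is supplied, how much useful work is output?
W_out = η × W_in = 0.77 × 797 = 613.69 J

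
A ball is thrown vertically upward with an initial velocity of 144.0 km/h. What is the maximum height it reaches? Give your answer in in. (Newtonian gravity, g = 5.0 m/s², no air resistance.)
h_max = v₀²/(2g) (with unit conversion) = 6299.0 in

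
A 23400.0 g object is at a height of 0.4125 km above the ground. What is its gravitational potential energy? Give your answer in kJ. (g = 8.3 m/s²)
PE = mgh = 23.4 kg × 8.3 m/s² × 412.5 m = 8.012e+04 J = 80.12 kJ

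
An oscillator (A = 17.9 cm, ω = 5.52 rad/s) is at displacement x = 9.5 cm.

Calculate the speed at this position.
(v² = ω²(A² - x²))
v = ω√(A² − x²) = 5.52×√(0.179² − 0.095²) = 0.8374 m/s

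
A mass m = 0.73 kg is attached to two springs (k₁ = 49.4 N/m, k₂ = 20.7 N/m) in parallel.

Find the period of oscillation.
k_eq = k₁+k₂ = 70.1 N/m
T = 2π√(m/k_eq) = 2π√(0.73/70.1) = 0.6412 s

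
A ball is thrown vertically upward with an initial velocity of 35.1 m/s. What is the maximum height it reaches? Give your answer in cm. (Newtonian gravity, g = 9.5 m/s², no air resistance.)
h_max = v₀²/(2g) (with unit conversion) = 6484.0 cm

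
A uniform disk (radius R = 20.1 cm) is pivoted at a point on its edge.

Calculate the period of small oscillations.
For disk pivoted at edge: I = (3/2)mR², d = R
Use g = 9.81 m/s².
I/m = (3/2)R² = 0.0606 m²; d = R = 0.201 m
T = 2π√((3/2)R²/(gR)) = 2π√(3R/(2g)) = 1.102 s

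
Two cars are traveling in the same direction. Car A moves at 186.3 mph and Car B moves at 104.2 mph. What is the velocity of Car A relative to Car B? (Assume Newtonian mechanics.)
v_rel = v_A - v_B = 186.3 - 104.2 = 82.1 mph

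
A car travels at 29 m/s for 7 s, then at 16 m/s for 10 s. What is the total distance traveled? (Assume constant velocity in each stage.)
d₁ = v₁t₁ = 29 × 7 = 203 m
d₂ = v₂t₂ = 16 × 10 = 160 m
d_total = 203 + 160 = 363 m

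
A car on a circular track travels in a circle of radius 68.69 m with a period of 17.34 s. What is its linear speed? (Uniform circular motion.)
v = 2πr/T = 2π×68.69/17.34 = 24.89 m/s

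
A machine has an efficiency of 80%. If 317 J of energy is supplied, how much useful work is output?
W_out = η × W_in = 0.8 × 317 = 253.6 J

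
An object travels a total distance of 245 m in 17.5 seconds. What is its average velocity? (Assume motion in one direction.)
v_avg = Δd / Δt = 245 / 17.5 = 14.0 m/s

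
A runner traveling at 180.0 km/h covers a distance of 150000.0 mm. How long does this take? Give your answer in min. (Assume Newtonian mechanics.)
t = d/v (with unit conversion) = 0.05 min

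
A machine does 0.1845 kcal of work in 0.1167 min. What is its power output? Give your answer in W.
P = W/t = 771.9 J / 7.002 s = 110.2 W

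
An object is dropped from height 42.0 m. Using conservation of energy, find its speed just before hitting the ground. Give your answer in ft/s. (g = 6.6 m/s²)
mgh = ½mv² → v = √(2gh) = √(2×6.6×42) = 23.55 m/s = 77.25 ft/s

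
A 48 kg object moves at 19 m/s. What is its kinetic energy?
KE = ½mv² = ½×48×19² = 8664.0 J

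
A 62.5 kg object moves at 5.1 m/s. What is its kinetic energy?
KE = ½mv² = ½×62.5×5.1² = 812.8125 J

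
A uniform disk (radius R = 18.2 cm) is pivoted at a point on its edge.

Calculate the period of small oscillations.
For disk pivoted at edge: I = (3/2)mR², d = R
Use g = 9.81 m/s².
I/m = (3/2)R² = 0.04969 m²; d = R = 0.182 m
T = 2π√((3/2)R²/(gR)) = 2π√(3R/(2g)) = 1.048 s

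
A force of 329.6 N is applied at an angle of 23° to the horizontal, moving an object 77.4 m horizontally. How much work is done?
W = Fd cosθ = 329.6×77.4×cos(23°) = 23483.0 J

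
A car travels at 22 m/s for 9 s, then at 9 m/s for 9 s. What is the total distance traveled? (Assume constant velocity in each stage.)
d₁ = v₁t₁ = 22 × 9 = 198 m
d₂ = v₂t₂ = 9 × 9 = 81 m
d_total = 198 + 81 = 279 m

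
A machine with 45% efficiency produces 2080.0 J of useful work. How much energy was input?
W_in = W_out/η = 2080.0/0.45 = 4622.2 J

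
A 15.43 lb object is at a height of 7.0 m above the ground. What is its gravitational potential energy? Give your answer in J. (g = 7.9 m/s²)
PE = mgh = 6.999 kg × 7.9 m/s² × 7 m = 387 J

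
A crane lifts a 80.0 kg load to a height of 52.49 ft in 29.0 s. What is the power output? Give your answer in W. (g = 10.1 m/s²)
W = mgh = 80×10.1×16 = 1.293e+04 J
P = W/t = 1.293e+04/29 = 445.8 W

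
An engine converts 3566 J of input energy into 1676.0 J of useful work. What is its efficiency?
η = W_out/W_in = 1676.0/3566 = 0.47 = 47.0%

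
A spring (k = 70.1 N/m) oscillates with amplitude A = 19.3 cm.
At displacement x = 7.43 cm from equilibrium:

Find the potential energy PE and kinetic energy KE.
E_total = ½kA² = ½×70.1×(0.193)² = 1.306 J
PE = ½kx² = ½×70.1×(0.0743)² = 0.1935 J
KE = E_total − PE = 1.112 J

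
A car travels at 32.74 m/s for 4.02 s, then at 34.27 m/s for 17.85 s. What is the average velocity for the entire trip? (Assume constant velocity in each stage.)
d₁ = v₁t₁ = 32.74 × 4.02 = 131.615 m
d₂ = v₂t₂ = 34.27 × 17.85 = 611.72 m
d_total = 743.33 m, t_total = 21.87 s
v_avg = d_total/t_total = 743.33/21.87 = 33.99 m/s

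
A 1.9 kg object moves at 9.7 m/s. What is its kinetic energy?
KE = ½mv² = ½×1.9×9.7² = 89.3855 J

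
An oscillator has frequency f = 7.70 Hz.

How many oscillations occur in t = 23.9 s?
n = f×t = 7.7×23.9 = 184 oscillations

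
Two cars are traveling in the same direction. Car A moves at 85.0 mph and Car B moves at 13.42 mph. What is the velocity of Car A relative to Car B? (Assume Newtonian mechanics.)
v_rel = v_A - v_B = 85.0 - 13.42 = 71.58 mph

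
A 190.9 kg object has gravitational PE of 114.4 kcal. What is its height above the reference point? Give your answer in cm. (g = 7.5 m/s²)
PE = mgh → h = PE/(mg) = 4.786e+05 J / (190.9 kg × 7.5 m/s²) = 334.3 m = 33430.0 cm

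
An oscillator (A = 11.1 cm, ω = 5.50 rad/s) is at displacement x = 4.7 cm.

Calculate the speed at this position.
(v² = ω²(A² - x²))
v = ω√(A² − x²) = 5.5×√(0.111² − 0.047²) = 0.5531 m/s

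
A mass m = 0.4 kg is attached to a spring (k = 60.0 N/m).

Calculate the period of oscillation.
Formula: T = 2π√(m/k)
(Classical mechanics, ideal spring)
T = 2π√(m/k) = 2π√(0.4/60.0) = 0.513 s; f = 1/T = 1.949 Hz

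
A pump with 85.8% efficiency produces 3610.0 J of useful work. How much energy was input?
W_in = W_out/η = 3610.0/0.858 = 4207.5 J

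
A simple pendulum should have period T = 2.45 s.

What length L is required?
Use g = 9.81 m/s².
T = 2π√(L/g) → L = g(T/2π)² = 9.81×(2.45/2π)² = 1.492 m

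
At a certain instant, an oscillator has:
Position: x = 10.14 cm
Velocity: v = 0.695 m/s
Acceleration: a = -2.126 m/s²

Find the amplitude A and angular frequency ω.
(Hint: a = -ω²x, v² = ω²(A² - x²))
a = −ω²x → ω = √(|a|/x) = √(2.126/0.1014) = 4.579 rad/s
v² = ω²(A² − x²) → A = √(x² + v²/ω²) = √(0.1014² + 0.695²/4.579²) = 0.1825 m = 18.25 cm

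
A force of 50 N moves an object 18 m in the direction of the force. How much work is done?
W = Fd = 50×18 = 900.0 J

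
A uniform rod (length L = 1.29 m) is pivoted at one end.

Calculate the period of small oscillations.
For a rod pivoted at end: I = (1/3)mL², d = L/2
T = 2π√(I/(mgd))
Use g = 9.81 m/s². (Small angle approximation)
I/m = (1/3)L² = 0.5547 m²; d = L/2 = 0.645 m
T = 2π√(I/(mgd)) = 2π√(0.5547/(9.81×0.645)) = 1.86 s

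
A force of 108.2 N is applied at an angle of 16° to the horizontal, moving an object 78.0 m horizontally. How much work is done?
W = Fd cosθ = 108.2×78.0×cos(16°) = 8112.7 J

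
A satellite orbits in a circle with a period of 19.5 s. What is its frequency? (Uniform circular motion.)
f = 1/T = 1/19.5 = 0.0513 Hz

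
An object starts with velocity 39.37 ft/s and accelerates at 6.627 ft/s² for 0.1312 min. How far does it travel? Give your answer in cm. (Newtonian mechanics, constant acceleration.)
d = v₀t + ½at² (with unit conversion) = 15700.0 cm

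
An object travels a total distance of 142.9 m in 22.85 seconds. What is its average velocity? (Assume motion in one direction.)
v_avg = Δd / Δt = 142.9 / 22.85 = 6.25 m/s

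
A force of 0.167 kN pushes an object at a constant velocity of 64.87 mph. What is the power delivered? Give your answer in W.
P = Fv = 167 N × 29 m/s = 4843 W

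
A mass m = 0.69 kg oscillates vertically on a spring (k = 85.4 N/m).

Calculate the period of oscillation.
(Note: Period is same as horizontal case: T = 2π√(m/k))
T = 2π√(m/k) = 2π√(0.69/85.4) = 0.5648 s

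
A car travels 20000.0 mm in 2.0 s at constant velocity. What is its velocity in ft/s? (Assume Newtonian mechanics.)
v = d/t (with unit conversion) = 32.81 ft/s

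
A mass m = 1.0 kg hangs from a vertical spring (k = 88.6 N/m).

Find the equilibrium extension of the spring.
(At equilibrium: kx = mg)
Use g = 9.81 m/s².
x_eq = mg/k = 1.0×9.81/88.6 = 0.1107 m = 11.07 cm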